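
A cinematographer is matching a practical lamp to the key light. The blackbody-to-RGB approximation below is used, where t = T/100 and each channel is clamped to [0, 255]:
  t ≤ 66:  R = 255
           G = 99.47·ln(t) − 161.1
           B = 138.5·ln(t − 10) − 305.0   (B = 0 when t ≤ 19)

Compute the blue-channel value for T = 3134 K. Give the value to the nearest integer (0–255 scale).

t = 3134/100 = 31.34; the t ≤ 66 branch applies.
B = 138.5·ln(31.34 − 10) − 305.0 = 138.5·ln 21.34 − 305.0 = 138.5·3.0606 − 305.0 = 118.891.
Rounded: 119.

119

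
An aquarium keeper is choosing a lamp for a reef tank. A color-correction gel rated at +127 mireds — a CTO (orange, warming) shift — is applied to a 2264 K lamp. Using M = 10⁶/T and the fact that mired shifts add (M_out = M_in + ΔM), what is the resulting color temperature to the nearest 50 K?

1750 K

M_in = 10⁶/2264 = 441.70 mireds.
M_out = 441.70 + (+127) = 568.70 mireds.
T_out = 10⁶/568.70 = 1758.4 K → 1750 K.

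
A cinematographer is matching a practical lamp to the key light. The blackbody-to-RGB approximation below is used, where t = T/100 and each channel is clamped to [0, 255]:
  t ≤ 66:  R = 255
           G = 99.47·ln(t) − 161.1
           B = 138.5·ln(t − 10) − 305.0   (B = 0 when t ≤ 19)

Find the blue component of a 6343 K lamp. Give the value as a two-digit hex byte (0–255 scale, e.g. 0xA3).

t = 6343/100 = 63.43; the t ≤ 66 branch applies.
B = 138.5·ln(63.43 − 10) − 305.0 = 138.5·ln 53.43 − 305.0 = 138.5·3.9784 − 305.0 = 246.005.
Rounded: 246; in hex, 0xF6.

0xF6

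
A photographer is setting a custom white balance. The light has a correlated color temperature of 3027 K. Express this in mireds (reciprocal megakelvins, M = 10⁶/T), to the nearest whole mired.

330 mireds

M = 10⁶ / 3027 = 330.360 → 330 mireds.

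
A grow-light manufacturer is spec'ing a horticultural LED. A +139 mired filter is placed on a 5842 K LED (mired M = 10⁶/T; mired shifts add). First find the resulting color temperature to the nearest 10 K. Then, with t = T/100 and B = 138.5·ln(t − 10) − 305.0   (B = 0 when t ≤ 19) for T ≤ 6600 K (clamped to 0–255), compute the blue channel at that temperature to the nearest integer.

M_in = 10⁶/5842 = 171.17; M_out = 171.17 + (+139) = 310.17.
T_out = 10⁶/310.17 = 3224.0 K → 3220 K; t = 32.2.
B = 138.5·ln(32.2 − 10) − 305.0 = 138.5·ln 22.2 − 305.0 = 138.5·3.1001 − 305.0 = 124.363.
Rounded: 124.

124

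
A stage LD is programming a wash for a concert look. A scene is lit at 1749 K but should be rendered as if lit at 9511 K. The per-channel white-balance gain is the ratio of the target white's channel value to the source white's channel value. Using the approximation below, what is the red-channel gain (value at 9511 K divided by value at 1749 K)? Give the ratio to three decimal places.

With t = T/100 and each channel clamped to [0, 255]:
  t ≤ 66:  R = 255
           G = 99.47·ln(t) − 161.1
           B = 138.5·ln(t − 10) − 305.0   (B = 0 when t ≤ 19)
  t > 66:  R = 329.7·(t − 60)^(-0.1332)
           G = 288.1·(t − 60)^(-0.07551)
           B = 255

0.805

At 1749 K (t = 17.49):
  R = 255 by definition for t ≤ 66.
At 9511 K (t = 95.11):
  R = 329.7·(95.11 − 60)^(-0.1332) = 329.7·35.11^(-0.1332) = 329.7·0.62251 = 205.243.
Gain = 205.243 / 255.000 = 0.8049 → 0.805.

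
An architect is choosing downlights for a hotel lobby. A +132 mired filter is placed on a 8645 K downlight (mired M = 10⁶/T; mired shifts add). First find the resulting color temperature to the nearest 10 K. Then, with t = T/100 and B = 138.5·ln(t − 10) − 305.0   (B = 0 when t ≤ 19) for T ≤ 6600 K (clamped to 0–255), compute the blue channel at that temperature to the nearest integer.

M_in = 10⁶/8645 = 115.67; M_out = 115.67 + (+132) = 247.67.
T_out = 10⁶/247.67 = 4037.6 K → 4040 K; t = 40.4.
B = 138.5·ln(40.4 − 10) − 305.0 = 138.5·ln 30.4 − 305.0 = 138.5·3.4144 − 305.0 = 167.900.
Rounded: 168.

168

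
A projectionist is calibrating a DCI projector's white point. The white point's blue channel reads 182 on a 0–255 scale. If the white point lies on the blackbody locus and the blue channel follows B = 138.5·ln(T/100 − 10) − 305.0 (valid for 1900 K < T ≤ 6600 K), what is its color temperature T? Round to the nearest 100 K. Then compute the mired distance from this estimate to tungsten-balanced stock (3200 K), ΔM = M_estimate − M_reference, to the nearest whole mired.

-85 mireds

ln(t − 10) = (182 + 305.0) / 138.5 = 3.5162.
t − 10 = e^3.5162 = 33.658, so t = 43.658.
T = 100·t = 4366 K → 4400 K to the nearest 100 K.
M_estimate = 10⁶/4400 = 227.27; M_reference = 10⁶/3200 = 312.50.
ΔM = 227.27 − 312.50 = -85.23 → -85 mireds.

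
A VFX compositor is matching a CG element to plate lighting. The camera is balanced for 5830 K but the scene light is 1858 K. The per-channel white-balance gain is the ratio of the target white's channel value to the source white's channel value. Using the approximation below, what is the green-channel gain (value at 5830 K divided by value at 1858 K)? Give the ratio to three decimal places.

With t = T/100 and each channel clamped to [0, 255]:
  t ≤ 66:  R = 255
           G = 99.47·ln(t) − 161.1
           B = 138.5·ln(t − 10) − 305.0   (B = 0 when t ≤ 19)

At 1858 K (t = 18.58):
  G = 99.47·ln 18.58 − 161.1 = 99.47·2.9221 − 161.1 = 129.560.
At 5830 K (t = 58.3):
  G = 99.47·ln 58.3 − 161.1 = 99.47·4.0656 − 161.1 = 243.305.
Gain = 243.305 / 129.560 = 1.8779 → 1.878.

1.878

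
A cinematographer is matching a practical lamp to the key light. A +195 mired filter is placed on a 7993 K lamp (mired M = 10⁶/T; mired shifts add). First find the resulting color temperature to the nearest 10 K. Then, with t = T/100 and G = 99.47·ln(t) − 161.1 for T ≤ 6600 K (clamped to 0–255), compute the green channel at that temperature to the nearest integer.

181

M_in = 10⁶/7993 = 125.11; M_out = 125.11 + (+195) = 320.11.
T_out = 10⁶/320.11 = 3123.9 K → 3120 K; t = 31.2.
G = 99.47·ln 31.2 − 161.1 = 99.47·3.4404 − 161.1 = 181.118.
Rounded: 181.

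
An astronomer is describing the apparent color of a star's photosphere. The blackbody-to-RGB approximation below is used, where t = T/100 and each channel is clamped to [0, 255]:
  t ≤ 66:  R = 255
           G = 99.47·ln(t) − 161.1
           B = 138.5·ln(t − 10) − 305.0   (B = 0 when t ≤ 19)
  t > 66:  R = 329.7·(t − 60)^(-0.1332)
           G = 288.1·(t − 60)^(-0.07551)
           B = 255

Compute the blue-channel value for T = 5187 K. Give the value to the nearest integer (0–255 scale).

212

t = 5187/100 = 51.87; the t ≤ 66 branch applies.
B = 138.5·ln(51.87 − 10) − 305.0 = 138.5·ln 41.87 − 305.0 = 138.5·3.7346 − 305.0 = 212.238.
Rounded: 212.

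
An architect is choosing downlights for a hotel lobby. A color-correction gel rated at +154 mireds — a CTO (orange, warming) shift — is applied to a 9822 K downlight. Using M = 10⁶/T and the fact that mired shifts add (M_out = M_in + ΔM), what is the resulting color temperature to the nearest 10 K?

M_in = 10⁶/9822 = 101.81 mireds.
M_out = 101.81 + (+154) = 255.81 mireds.
T_out = 10⁶/255.81 = 3909.1 K → 3910 K.

3910 K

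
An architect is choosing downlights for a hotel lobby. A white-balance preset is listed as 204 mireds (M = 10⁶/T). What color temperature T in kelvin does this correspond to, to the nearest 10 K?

4900 K

T = 10⁶ / 204 = 4901.96 K → 4900 K.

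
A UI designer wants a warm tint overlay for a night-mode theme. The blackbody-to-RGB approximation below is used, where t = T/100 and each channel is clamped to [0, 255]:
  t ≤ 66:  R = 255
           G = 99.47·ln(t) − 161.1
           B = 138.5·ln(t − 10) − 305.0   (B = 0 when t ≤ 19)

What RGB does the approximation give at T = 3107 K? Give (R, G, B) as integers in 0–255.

(255, 181, 117)

t = 3107/100 = 31.07; the t ≤ 66 branch applies.
R = 255 by definition for t ≤ 66.
G = 99.47·ln 31.07 − 161.1 = 99.47·3.4362 − 161.1 = 180.703.
B = 138.5·ln(31.07 − 10) − 305.0 = 138.5·ln 21.07 − 305.0 = 138.5·3.0479 − 305.0 = 117.127.
Rounded: (255, 181, 117).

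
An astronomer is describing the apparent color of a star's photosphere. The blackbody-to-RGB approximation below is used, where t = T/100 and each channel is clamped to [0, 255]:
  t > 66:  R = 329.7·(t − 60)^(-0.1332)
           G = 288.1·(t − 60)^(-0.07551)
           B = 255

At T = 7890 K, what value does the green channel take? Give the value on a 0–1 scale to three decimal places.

0.905

t = 7890/100 = 78.9; the t > 66 branch applies.
G = 288.1·(78.9 − 60)^(-0.07551) = 288.1·18.9^(-0.07551) = 288.1·0.80097 = 230.758.
On a 0–1 scale: 230.758/255 = 0.9049 → 0.905.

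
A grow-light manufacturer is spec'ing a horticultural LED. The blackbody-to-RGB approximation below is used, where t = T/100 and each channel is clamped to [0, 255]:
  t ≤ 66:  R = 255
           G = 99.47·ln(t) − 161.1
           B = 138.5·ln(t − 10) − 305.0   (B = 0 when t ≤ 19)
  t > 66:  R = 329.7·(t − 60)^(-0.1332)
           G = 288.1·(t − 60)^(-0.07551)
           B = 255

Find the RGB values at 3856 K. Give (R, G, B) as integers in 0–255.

(255, 202, 159)

t = 3856/100 = 38.56; the t ≤ 66 branch applies.
R = 255 by definition for t ≤ 66.
G = 99.47·ln 38.56 − 161.1 = 99.47·3.6522 − 161.1 = 202.186.
B = 138.5·ln(38.56 − 10) − 305.0 = 138.5·ln 28.56 − 305.0 = 138.5·3.3520 − 305.0 = 159.253.
Rounded: (255, 202, 159).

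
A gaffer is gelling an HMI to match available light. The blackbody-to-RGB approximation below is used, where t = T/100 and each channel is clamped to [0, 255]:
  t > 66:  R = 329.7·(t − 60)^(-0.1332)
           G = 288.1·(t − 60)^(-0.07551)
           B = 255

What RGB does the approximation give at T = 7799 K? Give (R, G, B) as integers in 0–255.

(224, 232, 255)

t = 7799/100 = 77.99; the t > 66 branch applies.
R = 329.7·(77.99 − 60)^(-0.1332) = 329.7·17.99^(-0.1332) = 329.7·0.68050 = 224.362.
G = 288.1·(77.99 − 60)^(-0.07551) = 288.1·17.99^(-0.07551) = 288.1·0.80396 = 231.620.
B = 255 by definition for t > 66.
Rounded: (224, 232, 255).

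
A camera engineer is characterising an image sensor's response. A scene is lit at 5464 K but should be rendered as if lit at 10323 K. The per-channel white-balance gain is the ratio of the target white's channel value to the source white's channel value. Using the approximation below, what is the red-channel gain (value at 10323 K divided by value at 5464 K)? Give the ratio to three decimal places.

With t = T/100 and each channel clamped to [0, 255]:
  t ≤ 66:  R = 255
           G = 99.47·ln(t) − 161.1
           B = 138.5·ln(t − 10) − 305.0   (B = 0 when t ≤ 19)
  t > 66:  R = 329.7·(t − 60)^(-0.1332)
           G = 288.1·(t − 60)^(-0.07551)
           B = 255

At 5464 K (t = 54.64):
  R = 255 by definition for t ≤ 66.
At 10323 K (t = 103.23):
  R = 329.7·(103.23 − 60)^(-0.1332) = 329.7·43.23^(-0.1332) = 329.7·0.60550 = 199.633.
Gain = 199.633 / 255.000 = 0.7829 → 0.783.

0.783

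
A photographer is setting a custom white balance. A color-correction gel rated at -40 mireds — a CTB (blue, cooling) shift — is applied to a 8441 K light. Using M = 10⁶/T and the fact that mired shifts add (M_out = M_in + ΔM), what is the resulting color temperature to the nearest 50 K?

M_in = 10⁶/8441 = 118.47 mireds.
M_out = 118.47 + (-40) = 78.47 mireds.
T_out = 10⁶/78.47 = 12743.8 K → 12750 K.

12750 K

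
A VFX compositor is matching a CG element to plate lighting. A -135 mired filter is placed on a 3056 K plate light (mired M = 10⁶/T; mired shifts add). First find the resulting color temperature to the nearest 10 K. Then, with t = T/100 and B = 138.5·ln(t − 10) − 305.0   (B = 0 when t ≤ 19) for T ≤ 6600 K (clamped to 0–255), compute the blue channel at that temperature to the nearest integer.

M_in = 10⁶/3056 = 327.23; M_out = 327.23 + (-135) = 192.23.
T_out = 10⁶/192.23 = 5202.2 K → 5200 K; t = 52.
B = 138.5·ln(52 − 10) − 305.0 = 138.5·ln 42 − 305.0 = 138.5·3.7377 − 305.0 = 212.667.
Rounded: 213.

213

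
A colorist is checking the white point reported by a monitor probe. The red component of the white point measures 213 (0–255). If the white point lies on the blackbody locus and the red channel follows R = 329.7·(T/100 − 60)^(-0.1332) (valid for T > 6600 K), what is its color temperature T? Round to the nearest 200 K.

8600 K

(t − 60)^(-0.1332) = 213/329.7 = 0.64604.
t − 60 = 0.64604^(1/-0.1332) = 0.64604^(-7.508) = 26.575, so t = 86.575.
T = 100·t = 8657 K → 8600 K to the nearest 200 K.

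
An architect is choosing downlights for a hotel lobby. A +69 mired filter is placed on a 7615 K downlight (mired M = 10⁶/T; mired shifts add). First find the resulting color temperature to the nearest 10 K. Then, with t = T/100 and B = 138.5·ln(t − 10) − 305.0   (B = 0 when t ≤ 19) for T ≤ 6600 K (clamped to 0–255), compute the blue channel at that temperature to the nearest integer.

206

M_in = 10⁶/7615 = 131.32; M_out = 131.32 + (+69) = 200.32.
T_out = 10⁶/200.32 = 4992.0 K → 4990 K; t = 49.9.
B = 138.5·ln(49.9 − 10) − 305.0 = 138.5·ln 39.9 − 305.0 = 138.5·3.6864 − 305.0 = 205.563.
Rounded: 206.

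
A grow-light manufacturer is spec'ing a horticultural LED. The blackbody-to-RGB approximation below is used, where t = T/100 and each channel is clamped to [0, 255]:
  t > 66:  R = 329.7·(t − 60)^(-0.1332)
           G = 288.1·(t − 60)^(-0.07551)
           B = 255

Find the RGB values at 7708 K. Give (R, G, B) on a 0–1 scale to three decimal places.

(0.886, 0.912, 1.000)

t = 7708/100 = 77.08; the t > 66 branch applies.
R = 329.7·(77.08 − 60)^(-0.1332) = 329.7·17.08^(-0.1332) = 329.7·0.68522 = 225.918.
G = 288.1·(77.08 − 60)^(-0.07551) = 288.1·17.08^(-0.07551) = 288.1·0.80711 = 232.530.
B = 255 by definition for t > 66.
Dividing each by 255: (0.8860, 0.9119, 1.0000) → (0.886, 0.912, 1.000).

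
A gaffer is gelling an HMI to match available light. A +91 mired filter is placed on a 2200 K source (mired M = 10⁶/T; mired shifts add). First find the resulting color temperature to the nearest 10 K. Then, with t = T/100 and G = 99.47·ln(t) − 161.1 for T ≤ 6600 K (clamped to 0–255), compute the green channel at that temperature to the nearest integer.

M_in = 10⁶/2200 = 454.55; M_out = 454.55 + (+91) = 545.55.
T_out = 10⁶/545.55 = 1833.0 K → 1830 K; t = 18.3.
G = 99.47·ln 18.3 − 161.1 = 99.47·2.9069 − 161.1 = 128.049.
Rounded: 128.

128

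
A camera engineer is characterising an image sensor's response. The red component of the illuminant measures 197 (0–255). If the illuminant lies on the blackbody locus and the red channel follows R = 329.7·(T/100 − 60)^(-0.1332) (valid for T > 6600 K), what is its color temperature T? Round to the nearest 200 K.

(t − 60)^(-0.1332) = 197/329.7 = 0.59751.
t − 60 = 0.59751^(1/-0.1332) = 0.59751^(-7.508) = 47.761, so t = 107.761.
T = 100·t = 10776 K → 10800 K to the nearest 200 K.

10800 K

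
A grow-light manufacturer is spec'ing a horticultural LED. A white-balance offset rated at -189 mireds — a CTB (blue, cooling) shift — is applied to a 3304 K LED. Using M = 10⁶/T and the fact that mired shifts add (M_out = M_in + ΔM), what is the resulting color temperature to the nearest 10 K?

M_in = 10⁶/3304 = 302.66 mireds.
M_out = 302.66 + (-189) = 113.66 mireds.
T_out = 10⁶/113.66 = 8797.9 K → 8800 K.

8800 K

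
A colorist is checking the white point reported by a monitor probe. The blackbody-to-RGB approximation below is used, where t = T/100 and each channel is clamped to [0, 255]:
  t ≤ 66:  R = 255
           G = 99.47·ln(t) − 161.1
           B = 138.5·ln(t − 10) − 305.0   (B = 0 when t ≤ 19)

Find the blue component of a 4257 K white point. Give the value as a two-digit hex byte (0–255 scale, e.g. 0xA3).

t = 4257/100 = 42.57; the t ≤ 66 branch applies.
B = 138.5·ln(42.57 − 10) − 305.0 = 138.5·ln 32.57 − 305.0 = 138.5·3.4834 − 305.0 = 177.450.
Rounded: 177; in hex, 0xB1.

0xB1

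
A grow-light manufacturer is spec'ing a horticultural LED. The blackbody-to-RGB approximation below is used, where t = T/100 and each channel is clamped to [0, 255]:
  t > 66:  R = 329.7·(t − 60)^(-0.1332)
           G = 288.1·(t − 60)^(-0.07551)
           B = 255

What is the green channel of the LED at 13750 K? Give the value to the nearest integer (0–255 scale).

207

t = 13750/100 = 137.5; the t > 66 branch applies.
G = 288.1·(137.5 − 60)^(-0.07551) = 288.1·77.5^(-0.07551) = 288.1·0.72001 = 207.435.
Rounded: 207.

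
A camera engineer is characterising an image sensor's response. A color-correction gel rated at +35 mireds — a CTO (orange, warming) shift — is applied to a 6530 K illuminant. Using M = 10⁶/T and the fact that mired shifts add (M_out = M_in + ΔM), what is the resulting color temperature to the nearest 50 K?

5300 K

M_in = 10⁶/6530 = 153.14 mireds.
M_out = 153.14 + (+35) = 188.14 mireds.
T_out = 10⁶/188.14 = 5315.2 K → 5300 K.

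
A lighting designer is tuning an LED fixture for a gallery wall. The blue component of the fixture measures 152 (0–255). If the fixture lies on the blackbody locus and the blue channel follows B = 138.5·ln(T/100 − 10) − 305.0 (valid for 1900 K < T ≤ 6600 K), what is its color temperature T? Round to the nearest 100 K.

ln(t − 10) = (152 + 305.0) / 138.5 = 3.2996.
t − 10 = e^3.2996 = 27.103, so t = 37.103.
T = 100·t = 3710 K → 3700 K to the nearest 100 K.

3700 K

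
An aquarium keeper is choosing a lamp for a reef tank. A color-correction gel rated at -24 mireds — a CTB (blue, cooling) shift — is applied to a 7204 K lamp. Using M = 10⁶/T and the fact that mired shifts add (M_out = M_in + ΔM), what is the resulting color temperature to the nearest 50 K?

8700 K

M_in = 10⁶/7204 = 138.81 mireds.
M_out = 138.81 + (-24) = 114.81 mireds.
T_out = 10⁶/114.81 = 8709.9 K → 8700 K.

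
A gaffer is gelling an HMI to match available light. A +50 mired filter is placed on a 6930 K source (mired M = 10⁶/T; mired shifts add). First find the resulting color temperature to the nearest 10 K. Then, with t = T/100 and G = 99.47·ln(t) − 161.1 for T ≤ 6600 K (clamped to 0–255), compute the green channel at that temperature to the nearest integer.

231

M_in = 10⁶/6930 = 144.30; M_out = 144.30 + (+50) = 194.30.
T_out = 10⁶/194.30 = 5146.7 K → 5150 K; t = 51.5.
G = 99.47·ln 51.5 − 161.1 = 99.47·3.9416 − 161.1 = 230.969.
Rounded: 231.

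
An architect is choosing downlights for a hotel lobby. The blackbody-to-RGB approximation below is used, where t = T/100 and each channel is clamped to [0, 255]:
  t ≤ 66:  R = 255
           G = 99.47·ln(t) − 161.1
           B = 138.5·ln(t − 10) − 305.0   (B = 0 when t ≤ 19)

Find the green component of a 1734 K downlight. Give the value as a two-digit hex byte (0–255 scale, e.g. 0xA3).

t = 1734/100 = 17.34; the t ≤ 66 branch applies.
G = 99.47·ln 17.34 − 161.1 = 99.47·2.8530 − 161.1 = 122.689.
Rounded: 123; in hex, 0x7B.

0x7B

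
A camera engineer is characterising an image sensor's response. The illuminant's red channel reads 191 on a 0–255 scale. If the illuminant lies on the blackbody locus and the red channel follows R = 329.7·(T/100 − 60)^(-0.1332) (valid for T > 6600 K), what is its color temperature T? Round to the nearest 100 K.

(t − 60)^(-0.1332) = 191/329.7 = 0.57931.
t − 60 = 0.57931^(1/-0.1332) = 0.57931^(-7.508) = 60.245, so t = 120.245.
T = 100·t = 12025 K → 12000 K to the nearest 100 K.

12000 K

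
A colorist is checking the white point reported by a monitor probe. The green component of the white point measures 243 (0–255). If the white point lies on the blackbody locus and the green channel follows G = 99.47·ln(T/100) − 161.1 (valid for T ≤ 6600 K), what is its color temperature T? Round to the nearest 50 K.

5800 K

ln t = (243 + 161.1) / 99.47 = 4.0625.
t = e^4.0625 = 58.121.
T = 100·t = 5812 K → 5800 K to the nearest 50 K.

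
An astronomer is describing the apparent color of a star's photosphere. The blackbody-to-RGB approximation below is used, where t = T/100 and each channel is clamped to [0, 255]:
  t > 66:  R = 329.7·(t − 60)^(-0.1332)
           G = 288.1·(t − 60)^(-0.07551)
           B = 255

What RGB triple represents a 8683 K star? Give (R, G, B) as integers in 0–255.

(213, 225, 255)

t = 8683/100 = 86.83; the t > 66 branch applies.
R = 329.7·(86.83 − 60)^(-0.1332) = 329.7·26.83^(-0.1332) = 329.7·0.64522 = 212.729.
G = 288.1·(86.83 − 60)^(-0.07551) = 288.1·26.83^(-0.07551) = 288.1·0.78005 = 224.734.
B = 255 by definition for t > 66.
Rounded: (213, 225, 255).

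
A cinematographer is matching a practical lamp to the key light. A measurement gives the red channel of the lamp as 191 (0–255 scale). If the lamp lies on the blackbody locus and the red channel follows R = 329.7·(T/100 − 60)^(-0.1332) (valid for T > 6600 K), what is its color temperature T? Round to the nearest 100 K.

(t − 60)^(-0.1332) = 191/329.7 = 0.57931.
t − 60 = 0.57931^(1/-0.1332) = 0.57931^(-7.508) = 60.245, so t = 120.245.
T = 100·t = 12025 K → 12000 K to the nearest 100 K.

12000 K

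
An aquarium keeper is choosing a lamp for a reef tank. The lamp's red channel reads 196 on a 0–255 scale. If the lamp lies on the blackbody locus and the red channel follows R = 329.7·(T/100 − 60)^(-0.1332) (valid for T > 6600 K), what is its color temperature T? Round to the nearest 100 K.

11000 K

(t − 60)^(-0.1332) = 196/329.7 = 0.59448.
t − 60 = 0.59448^(1/-0.1332) = 0.59448^(-7.508) = 49.621, so t = 109.621.
T = 100·t = 10962 K → 11000 K to the nearest 100 K.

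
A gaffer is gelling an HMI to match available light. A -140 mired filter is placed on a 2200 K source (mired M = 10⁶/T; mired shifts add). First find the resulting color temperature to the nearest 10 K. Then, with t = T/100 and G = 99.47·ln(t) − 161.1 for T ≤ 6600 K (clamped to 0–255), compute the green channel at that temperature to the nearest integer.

183

M_in = 10⁶/2200 = 454.55; M_out = 454.55 + (-140) = 314.55.
T_out = 10⁶/314.55 = 3179.2 K → 3180 K; t = 31.8.
G = 99.47·ln 31.8 − 161.1 = 99.47·3.4595 − 161.1 = 183.013.
Rounded: 183.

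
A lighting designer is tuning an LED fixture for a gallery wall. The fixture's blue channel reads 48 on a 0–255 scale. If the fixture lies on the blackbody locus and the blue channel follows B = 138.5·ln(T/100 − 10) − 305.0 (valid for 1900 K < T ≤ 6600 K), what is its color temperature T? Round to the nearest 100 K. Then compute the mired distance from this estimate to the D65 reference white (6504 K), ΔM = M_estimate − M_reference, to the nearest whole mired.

ln(t − 10) = (48 + 305.0) / 138.5 = 2.5487.
t − 10 = e^2.5487 = 12.791, so t = 22.791.
T = 100·t = 2279 K → 2300 K to the nearest 100 K.
M_estimate = 10⁶/2300 = 434.78; M_reference = 10⁶/6504 = 153.75.
ΔM = 434.78 − 153.75 = 281.03 → +281 mireds.

+281 mireds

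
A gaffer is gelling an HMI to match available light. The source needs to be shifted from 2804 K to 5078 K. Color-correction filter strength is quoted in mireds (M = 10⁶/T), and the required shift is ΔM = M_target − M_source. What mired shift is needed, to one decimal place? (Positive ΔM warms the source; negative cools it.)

M_source = 10⁶/2804 = 356.633; M_target = 10⁶/5078 = 196.928.
ΔM = 196.928 − 356.633 = -159.705 → -159.7 mireds, a cooling shift.

-159.7 mireds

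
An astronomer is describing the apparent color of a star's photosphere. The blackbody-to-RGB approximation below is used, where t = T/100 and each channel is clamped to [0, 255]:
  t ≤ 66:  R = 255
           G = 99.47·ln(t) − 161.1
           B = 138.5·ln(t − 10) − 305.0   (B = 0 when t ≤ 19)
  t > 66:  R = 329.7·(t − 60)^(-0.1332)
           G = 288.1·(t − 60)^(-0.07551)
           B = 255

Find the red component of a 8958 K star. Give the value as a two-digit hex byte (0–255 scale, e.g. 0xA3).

0xD2

t = 8958/100 = 89.58; the t > 66 branch applies.
R = 329.7·(89.58 − 60)^(-0.1332) = 329.7·29.58^(-0.1332) = 329.7·0.63689 = 209.982.
Rounded: 210; in hex, 0xD2.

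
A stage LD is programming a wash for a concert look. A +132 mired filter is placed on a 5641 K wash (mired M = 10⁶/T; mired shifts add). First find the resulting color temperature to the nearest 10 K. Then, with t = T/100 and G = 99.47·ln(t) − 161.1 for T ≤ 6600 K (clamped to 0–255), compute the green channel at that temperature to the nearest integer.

M_in = 10⁶/5641 = 177.27; M_out = 177.27 + (+132) = 309.27.
T_out = 10⁶/309.27 = 3233.4 K → 3230 K; t = 32.3.
G = 99.47·ln 32.3 − 161.1 = 99.47·3.4751 − 161.1 = 184.565.
Rounded: 185.

185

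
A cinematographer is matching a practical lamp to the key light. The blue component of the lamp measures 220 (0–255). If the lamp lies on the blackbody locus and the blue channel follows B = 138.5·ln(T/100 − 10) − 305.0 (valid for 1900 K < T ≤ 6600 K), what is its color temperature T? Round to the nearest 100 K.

5400 K

ln(t − 10) = (220 + 305.0) / 138.5 = 3.7906.
t − 10 = e^3.7906 = 44.284, so t = 54.284.
T = 100·t = 5428 K → 5400 K to the nearest 100 K.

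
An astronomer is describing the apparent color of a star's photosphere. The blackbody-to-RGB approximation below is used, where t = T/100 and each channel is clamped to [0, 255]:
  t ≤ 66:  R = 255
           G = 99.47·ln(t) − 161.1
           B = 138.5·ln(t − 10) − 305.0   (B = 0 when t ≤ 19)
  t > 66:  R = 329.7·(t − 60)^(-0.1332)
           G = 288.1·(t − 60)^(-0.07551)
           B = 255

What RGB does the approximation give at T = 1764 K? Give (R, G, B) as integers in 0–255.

(255, 124, 0)

t = 1764/100 = 17.64; the t ≤ 66 branch applies.
R = 255 by definition for t ≤ 66.
G = 99.47·ln 17.64 − 161.1 = 99.47·2.8702 − 161.1 = 124.396.
t = 17.64 ≤ 19, so B = 0.
Rounded: (255, 124, 0).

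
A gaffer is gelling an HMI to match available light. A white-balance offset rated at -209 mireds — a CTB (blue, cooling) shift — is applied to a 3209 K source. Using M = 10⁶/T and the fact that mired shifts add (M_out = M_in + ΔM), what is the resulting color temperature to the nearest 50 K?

9750 K

M_in = 10⁶/3209 = 311.62 mireds.
M_out = 311.62 + (-209) = 102.62 mireds.
T_out = 10⁶/102.62 = 9744.4 K → 9750 K.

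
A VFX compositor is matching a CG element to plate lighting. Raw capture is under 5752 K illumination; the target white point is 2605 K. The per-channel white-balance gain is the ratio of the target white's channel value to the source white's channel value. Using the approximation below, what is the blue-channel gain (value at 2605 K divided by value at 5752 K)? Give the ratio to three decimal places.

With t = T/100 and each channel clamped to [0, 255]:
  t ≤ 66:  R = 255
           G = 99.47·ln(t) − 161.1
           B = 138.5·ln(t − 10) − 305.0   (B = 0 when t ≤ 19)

0.346

At 5752 K (t = 57.52):
  B = 138.5·ln(57.52 − 10) − 305.0 = 138.5·ln 47.52 − 305.0 = 138.5·3.8612 − 305.0 = 229.769.
At 2605 K (t = 26.05):
  B = 138.5·ln(26.05 − 10) − 305.0 = 138.5·ln 16.05 − 305.0 = 138.5·2.7757 − 305.0 = 79.436.
Gain = 79.436 / 229.769 = 0.3457 → 0.346.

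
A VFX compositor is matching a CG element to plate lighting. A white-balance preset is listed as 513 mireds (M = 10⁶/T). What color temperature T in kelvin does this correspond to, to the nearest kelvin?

T = 10⁶ / 513 = 1949.32 K → 1949 K.

1949 K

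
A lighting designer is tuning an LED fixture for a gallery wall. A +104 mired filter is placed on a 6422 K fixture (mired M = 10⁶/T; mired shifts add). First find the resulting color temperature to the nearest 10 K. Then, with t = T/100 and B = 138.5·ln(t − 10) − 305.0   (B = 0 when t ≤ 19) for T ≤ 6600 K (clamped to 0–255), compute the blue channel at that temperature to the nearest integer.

159

M_in = 10⁶/6422 = 155.71; M_out = 155.71 + (+104) = 259.71.
T_out = 10⁶/259.71 = 3850.4 K → 3850 K; t = 38.5.
B = 138.5·ln(38.5 − 10) − 305.0 = 138.5·ln 28.5 − 305.0 = 138.5·3.3499 − 305.0 = 158.962.
Rounded: 159.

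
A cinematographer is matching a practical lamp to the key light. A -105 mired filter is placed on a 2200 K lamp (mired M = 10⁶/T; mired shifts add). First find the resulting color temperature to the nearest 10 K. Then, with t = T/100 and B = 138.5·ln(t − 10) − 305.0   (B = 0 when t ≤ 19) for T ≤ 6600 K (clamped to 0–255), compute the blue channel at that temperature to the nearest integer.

M_in = 10⁶/2200 = 454.55; M_out = 454.55 + (-105) = 349.55.
T_out = 10⁶/349.55 = 2860.9 K → 2860 K; t = 28.6.
B = 138.5·ln(28.6 − 10) − 305.0 = 138.5·ln 18.6 − 305.0 = 138.5·2.9232 − 305.0 = 99.858.
Rounded: 100.

100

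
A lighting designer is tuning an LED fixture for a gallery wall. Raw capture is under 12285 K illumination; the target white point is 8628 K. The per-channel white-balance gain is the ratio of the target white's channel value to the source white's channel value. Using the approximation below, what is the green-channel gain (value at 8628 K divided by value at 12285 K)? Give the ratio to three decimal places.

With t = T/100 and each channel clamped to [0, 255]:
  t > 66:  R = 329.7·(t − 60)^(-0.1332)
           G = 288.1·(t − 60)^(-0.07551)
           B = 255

1.068

At 12285 K (t = 122.85):
  G = 288.1·(122.85 − 60)^(-0.07551) = 288.1·62.85^(-0.07551) = 288.1·0.73149 = 210.743.
At 8628 K (t = 86.28):
  G = 288.1·(86.28 − 60)^(-0.07551) = 288.1·26.28^(-0.07551) = 288.1·0.78128 = 225.085.
Gain = 225.085 / 210.743 = 1.0681 → 1.068.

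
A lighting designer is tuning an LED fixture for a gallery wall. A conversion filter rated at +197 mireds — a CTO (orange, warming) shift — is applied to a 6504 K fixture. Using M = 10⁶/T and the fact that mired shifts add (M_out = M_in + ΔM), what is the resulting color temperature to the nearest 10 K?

M_in = 10⁶/6504 = 153.75 mireds.
M_out = 153.75 + (+197) = 350.75 mireds.
T_out = 10⁶/350.75 = 2851.0 K → 2850 K.

2850 K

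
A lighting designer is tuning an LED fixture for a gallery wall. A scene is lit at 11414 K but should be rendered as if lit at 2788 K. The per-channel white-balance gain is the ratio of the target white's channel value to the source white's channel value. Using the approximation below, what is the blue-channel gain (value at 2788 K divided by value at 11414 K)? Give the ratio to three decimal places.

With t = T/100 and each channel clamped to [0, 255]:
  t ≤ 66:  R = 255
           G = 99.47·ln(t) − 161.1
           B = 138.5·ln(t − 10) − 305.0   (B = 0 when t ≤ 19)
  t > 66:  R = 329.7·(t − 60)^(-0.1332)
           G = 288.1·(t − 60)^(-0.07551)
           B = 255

At 11414 K (t = 114.14):
  B = 255 by definition for t > 66.
At 2788 K (t = 27.88):
  B = 138.5·ln(27.88 − 10) − 305.0 = 138.5·ln 17.88 − 305.0 = 138.5·2.8837 − 305.0 = 94.390.
Gain = 94.390 / 255.000 = 0.3702 → 0.370.

0.370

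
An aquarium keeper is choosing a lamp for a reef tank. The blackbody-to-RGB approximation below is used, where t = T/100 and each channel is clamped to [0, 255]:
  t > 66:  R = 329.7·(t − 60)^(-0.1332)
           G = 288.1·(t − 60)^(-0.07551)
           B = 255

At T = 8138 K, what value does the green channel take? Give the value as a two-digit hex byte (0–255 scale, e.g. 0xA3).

0xE5

t = 8138/100 = 81.38; the t > 66 branch applies.
G = 288.1·(81.38 − 60)^(-0.07551) = 288.1·21.38^(-0.07551) = 288.1·0.79354 = 228.620.
Rounded: 229; in hex, 0xE5.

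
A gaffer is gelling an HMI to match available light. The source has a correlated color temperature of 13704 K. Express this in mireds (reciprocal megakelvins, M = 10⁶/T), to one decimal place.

73.0 mireds

M = 10⁶ / 13704 = 72.971 → 73.0 mireds.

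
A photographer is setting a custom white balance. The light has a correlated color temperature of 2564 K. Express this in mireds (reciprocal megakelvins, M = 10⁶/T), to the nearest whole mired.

M = 10⁶ / 2564 = 390.016 → 390 mireds.

390 mireds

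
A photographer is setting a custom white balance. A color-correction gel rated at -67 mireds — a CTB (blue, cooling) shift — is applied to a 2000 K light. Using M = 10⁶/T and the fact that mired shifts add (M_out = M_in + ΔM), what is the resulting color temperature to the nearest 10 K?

M_in = 10⁶/2000 = 500.00 mireds.
M_out = 500.00 + (-67) = 433.00 mireds.
T_out = 10⁶/433.00 = 2309.5 K → 2310 K.

2310 K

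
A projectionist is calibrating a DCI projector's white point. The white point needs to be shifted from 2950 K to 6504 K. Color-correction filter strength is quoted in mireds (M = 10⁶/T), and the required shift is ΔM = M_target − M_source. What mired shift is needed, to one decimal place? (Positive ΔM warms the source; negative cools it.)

-185.2 mireds

M_source = 10⁶/2950 = 338.983; M_target = 10⁶/6504 = 153.752.
ΔM = 153.752 − 338.983 = -185.232 → -185.2 mireds, a cooling shift.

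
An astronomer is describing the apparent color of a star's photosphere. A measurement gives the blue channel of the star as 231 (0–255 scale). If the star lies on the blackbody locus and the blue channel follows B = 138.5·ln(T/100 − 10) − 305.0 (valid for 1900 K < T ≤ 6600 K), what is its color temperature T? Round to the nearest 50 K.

5800 K

ln(t − 10) = (231 + 305.0) / 138.5 = 3.8700.
t − 10 = e^3.8700 = 47.944, so t = 57.944.
T = 100·t = 5794 K → 5800 K to the nearest 50 K.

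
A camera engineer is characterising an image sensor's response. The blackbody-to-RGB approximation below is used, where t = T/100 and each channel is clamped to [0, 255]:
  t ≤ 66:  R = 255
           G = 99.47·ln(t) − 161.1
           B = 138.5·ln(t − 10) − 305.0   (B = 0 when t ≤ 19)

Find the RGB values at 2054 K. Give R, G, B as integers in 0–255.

R=255, G=140, B=21

t = 2054/100 = 20.54; the t ≤ 66 branch applies.
R = 255 by definition for t ≤ 66.
G = 99.47·ln 20.54 − 161.1 = 99.47·3.0224 − 161.1 = 139.536.
B = 138.5·ln(20.54 − 10) − 305.0 = 138.5·ln 10.54 − 305.0 = 138.5·2.3552 − 305.0 = 21.192.
Rounded: (255, 140, 21).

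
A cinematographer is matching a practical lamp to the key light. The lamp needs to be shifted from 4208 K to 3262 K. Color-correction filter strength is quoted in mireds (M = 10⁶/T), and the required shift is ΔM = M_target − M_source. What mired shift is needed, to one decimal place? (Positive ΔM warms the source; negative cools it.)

M_source = 10⁶/4208 = 237.643; M_target = 10⁶/3262 = 306.560.
ΔM = 306.560 − 237.643 = 68.918 → +68.9 mireds, a warming shift.

+68.9 mireds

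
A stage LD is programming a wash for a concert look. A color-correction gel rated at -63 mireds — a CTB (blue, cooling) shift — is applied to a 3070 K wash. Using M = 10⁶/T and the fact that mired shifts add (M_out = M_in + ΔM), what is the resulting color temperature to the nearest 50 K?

3800 K

M_in = 10⁶/3070 = 325.73 mireds.
M_out = 325.73 + (-63) = 262.73 mireds.
T_out = 10⁶/262.73 = 3806.1 K → 3800 K.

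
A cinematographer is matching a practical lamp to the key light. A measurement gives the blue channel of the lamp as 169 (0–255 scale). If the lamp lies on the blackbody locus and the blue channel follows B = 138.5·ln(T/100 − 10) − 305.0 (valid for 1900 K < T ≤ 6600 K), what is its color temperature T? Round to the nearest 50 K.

ln(t − 10) = (169 + 305.0) / 138.5 = 3.4224.
t − 10 = e^3.4224 = 30.642, so t = 40.642.
T = 100·t = 4064 K → 4050 K to the nearest 50 K.

4050 K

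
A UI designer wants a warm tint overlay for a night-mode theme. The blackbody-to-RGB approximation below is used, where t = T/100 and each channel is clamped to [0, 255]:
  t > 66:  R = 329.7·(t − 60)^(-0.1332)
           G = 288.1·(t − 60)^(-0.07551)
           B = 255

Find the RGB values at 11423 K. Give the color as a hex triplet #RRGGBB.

#C2D5FF

t = 11423/100 = 114.23; the t > 66 branch applies.
R = 329.7·(114.23 − 60)^(-0.1332) = 329.7·54.23^(-0.1332) = 329.7·0.58749 = 193.695.
G = 288.1·(114.23 − 60)^(-0.07551) = 288.1·54.23^(-0.07551) = 288.1·0.73969 = 213.104.
B = 255 by definition for t > 66.
Rounded: (194, 213, 255).
In hex: #C2D5FF.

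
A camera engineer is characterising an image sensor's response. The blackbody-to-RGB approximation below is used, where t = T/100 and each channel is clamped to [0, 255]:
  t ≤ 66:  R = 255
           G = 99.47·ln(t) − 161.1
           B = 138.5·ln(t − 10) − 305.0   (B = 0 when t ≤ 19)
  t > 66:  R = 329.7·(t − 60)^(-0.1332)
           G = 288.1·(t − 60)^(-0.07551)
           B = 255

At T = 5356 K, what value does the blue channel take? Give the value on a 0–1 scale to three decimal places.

0.854

t = 5356/100 = 53.56; the t ≤ 66 branch applies.
B = 138.5·ln(53.56 − 10) − 305.0 = 138.5·ln 43.56 − 305.0 = 138.5·3.7741 − 305.0 = 217.718.
On a 0–1 scale: 217.718/255 = 0.8538 → 0.854.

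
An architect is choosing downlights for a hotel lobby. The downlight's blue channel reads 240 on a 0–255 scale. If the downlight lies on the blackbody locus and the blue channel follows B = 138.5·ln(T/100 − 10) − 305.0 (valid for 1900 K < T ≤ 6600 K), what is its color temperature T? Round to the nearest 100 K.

6100 K

ln(t − 10) = (240 + 305.0) / 138.5 = 3.9350.
t − 10 = e^3.9350 = 51.163, so t = 61.163.
T = 100·t = 6116 K → 6100 K to the nearest 100 K.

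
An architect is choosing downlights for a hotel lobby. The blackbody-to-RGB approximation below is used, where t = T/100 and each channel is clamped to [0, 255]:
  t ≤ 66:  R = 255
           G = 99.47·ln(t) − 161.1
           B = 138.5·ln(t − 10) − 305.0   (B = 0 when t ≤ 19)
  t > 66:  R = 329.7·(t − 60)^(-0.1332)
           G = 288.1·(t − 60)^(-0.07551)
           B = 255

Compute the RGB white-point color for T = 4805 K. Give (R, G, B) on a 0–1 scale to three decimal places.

t = 4805/100 = 48.05; the t ≤ 66 branch applies.
R = 255 by definition for t ≤ 66.
G = 99.47·ln 48.05 − 161.1 = 99.47·3.8722 − 161.1 = 224.072.
B = 138.5·ln(48.05 − 10) − 305.0 = 138.5·ln 38.05 − 305.0 = 138.5·3.6389 − 305.0 = 198.988.
Dividing each by 255: (1.0000, 0.8787, 0.7803) → (1.000, 0.879, 0.780).

(1.000, 0.879, 0.780)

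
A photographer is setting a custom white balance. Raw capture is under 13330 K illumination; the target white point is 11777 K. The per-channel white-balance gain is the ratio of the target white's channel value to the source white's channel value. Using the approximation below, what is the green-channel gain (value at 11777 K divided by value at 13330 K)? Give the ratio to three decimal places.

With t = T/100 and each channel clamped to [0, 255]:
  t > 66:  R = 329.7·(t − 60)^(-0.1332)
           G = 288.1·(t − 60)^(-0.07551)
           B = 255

1.018

At 13330 K (t = 133.3):
  G = 288.1·(133.3 − 60)^(-0.07551) = 288.1·73.3^(-0.07551) = 288.1·0.72305 = 208.310.
At 11777 K (t = 117.77):
  G = 288.1·(117.77 − 60)^(-0.07551) = 288.1·57.77^(-0.07551) = 288.1·0.73616 = 212.088.
Gain = 212.088 / 208.310 = 1.0181 → 1.018.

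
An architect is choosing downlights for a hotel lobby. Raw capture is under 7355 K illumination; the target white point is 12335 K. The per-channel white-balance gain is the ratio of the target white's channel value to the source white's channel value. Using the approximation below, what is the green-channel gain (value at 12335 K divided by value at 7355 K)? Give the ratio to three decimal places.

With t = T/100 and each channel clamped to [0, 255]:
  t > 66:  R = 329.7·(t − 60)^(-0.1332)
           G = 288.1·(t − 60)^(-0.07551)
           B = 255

0.890

At 7355 K (t = 73.55):
  G = 288.1·(73.55 − 60)^(-0.07551) = 288.1·13.55^(-0.07551) = 288.1·0.82135 = 236.630.
At 12335 K (t = 123.35):
  G = 288.1·(123.35 − 60)^(-0.07551) = 288.1·63.35^(-0.07551) = 288.1·0.73106 = 210.617.
Gain = 210.617 / 236.630 = 0.8901 → 0.890.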